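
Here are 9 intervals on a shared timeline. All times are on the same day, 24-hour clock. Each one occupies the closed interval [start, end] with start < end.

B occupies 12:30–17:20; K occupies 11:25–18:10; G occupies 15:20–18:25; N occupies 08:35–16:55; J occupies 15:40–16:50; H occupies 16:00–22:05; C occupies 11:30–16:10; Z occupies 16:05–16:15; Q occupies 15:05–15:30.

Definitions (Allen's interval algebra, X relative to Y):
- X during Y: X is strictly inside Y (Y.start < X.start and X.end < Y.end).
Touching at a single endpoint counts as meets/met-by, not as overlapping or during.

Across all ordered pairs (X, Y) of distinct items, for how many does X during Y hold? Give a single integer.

Checking all 72 ordered pairs for relation 'during'; matching pairs in alphabetical order:
(B, K): B during K ✓
(C, K): C during K ✓
(C, N): C during N ✓
(J, B): J during B ✓
(J, G): J during G ✓
(J, K): J during K ✓
(J, N): J during N ✓
(Q, B): Q during B ✓
(Q, C): Q during C ✓
(Q, K): Q during K ✓
(Q, N): Q during N ✓
(Z, B): Z during B ✓
(Z, G): Z during G ✓
(Z, H): Z during H ✓
(Z, J): Z during J ✓
(Z, K): Z during K ✓
(Z, N): Z during N ✓
Count: 17.

17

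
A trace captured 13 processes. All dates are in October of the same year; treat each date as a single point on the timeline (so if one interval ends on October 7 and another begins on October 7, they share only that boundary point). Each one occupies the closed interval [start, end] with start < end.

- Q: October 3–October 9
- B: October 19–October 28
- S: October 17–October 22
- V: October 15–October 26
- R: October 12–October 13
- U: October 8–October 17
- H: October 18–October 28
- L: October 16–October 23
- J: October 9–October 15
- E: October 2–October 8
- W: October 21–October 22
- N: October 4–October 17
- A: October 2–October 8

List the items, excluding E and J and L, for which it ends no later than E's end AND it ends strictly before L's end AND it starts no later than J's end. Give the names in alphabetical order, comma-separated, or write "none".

A

Conditions: its end is no later than E's end (X.end <= October 8) AND its end is strictly before L's end (X.end < October 23) AND its start is no later than J's end (X.start <= October 15).
A: end October 8 <= October 8? ✓; end October 8 < October 23? ✓; start October 2 <= October 15? ✓ → yes.
B: end October 28 <= October 8? ✗; end October 28 < October 23? ✗; start October 19 <= October 15? ✗ → no.
H: end October 28 <= October 8? ✗; end October 28 < October 23? ✗; start October 18 <= October 15? ✗ → no.
N: end October 17 <= October 8? ✗; end October 17 < October 23? ✓; start October 4 <= October 15? ✓ → no.
Q: end October 9 <= October 8? ✗; end October 9 < October 23? ✓; start October 3 <= October 15? ✓ → no.
R: end October 13 <= October 8? ✗; end October 13 < October 23? ✓; start October 12 <= October 15? ✓ → no.
S: end October 22 <= October 8? ✗; end October 22 < October 23? ✓; start October 17 <= October 15? ✗ → no.
U: end October 17 <= October 8? ✗; end October 17 < October 23? ✓; start October 8 <= October 15? ✓ → no.
V: end October 26 <= October 8? ✗; end October 26 < October 23? ✗; start October 15 <= October 15? ✓ → no.
W: end October 22 <= October 8? ✗; end October 22 < October 23? ✓; start October 21 <= October 15? ✗ → no.
Result: A.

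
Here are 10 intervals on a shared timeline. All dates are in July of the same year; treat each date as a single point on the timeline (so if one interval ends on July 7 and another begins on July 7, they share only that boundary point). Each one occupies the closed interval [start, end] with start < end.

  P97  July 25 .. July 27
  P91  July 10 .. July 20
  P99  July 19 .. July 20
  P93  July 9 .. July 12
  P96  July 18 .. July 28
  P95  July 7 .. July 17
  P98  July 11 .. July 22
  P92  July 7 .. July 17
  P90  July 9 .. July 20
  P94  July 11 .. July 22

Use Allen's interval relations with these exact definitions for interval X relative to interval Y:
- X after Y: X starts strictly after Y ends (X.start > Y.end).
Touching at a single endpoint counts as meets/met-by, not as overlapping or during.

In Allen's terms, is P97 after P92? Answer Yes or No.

P97 = [July 25, July 27], P92 = [July 7, July 17].
Actual relation of P97 to P92: after.
Asked whether 'after' holds → Yes.

Yes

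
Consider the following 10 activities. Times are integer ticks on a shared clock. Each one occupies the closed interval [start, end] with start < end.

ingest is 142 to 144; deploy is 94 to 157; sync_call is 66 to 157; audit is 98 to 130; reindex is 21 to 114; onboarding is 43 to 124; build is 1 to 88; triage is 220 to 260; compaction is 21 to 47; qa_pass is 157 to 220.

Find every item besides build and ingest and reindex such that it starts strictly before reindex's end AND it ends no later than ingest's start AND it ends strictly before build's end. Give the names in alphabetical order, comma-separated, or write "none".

compaction

Conditions: its start is strictly before reindex's end (X.start < 114) AND its end is no later than ingest's start (X.end <= 142) AND its end is strictly before build's end (X.end < 88).
audit: start 98 < 114? ✓; end 130 <= 142? ✓; end 130 < 88? ✗ → no.
compaction: start 21 < 114? ✓; end 47 <= 142? ✓; end 47 < 88? ✓ → yes.
deploy: start 94 < 114? ✓; end 157 <= 142? ✗; end 157 < 88? ✗ → no.
onboarding: start 43 < 114? ✓; end 124 <= 142? ✓; end 124 < 88? ✗ → no.
qa_pass: start 157 < 114? ✗; end 220 <= 142? ✗; end 220 < 88? ✗ → no.
sync_call: start 66 < 114? ✓; end 157 <= 142? ✗; end 157 < 88? ✗ → no.
triage: start 220 < 114? ✗; end 260 <= 142? ✗; end 260 < 88? ✗ → no.
Result: compaction.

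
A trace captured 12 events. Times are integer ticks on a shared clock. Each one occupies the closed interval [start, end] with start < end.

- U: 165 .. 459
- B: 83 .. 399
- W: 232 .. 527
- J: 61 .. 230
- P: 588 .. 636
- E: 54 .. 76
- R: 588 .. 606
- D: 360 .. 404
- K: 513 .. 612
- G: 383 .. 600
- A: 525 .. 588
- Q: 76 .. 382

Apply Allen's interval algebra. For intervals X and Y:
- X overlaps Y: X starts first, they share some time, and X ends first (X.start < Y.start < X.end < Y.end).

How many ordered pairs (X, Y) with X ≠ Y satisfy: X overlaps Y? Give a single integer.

22

Checking all 132 ordered pairs for relation 'overlaps'; matching pairs in alphabetical order:
(B, D): B overlaps D ✓
(B, G): B overlaps G ✓
(B, U): B overlaps U ✓
(B, W): B overlaps W ✓
(D, G): D overlaps G ✓
(E, J): E overlaps J ✓
(G, K): G overlaps K ✓
(G, P): G overlaps P ✓
(G, R): G overlaps R ✓
(J, B): J overlaps B ✓
(J, Q): J overlaps Q ✓
(J, U): J overlaps U ✓
(K, P): K overlaps P ✓
(Q, B): Q overlaps B ✓
(Q, D): Q overlaps D ✓
(Q, U): Q overlaps U ✓
(Q, W): Q overlaps W ✓
(U, G): U overlaps G ✓
(U, W): U overlaps W ✓
(W, A): W overlaps A ✓
(W, G): W overlaps G ✓
(W, K): W overlaps K ✓
Count: 22.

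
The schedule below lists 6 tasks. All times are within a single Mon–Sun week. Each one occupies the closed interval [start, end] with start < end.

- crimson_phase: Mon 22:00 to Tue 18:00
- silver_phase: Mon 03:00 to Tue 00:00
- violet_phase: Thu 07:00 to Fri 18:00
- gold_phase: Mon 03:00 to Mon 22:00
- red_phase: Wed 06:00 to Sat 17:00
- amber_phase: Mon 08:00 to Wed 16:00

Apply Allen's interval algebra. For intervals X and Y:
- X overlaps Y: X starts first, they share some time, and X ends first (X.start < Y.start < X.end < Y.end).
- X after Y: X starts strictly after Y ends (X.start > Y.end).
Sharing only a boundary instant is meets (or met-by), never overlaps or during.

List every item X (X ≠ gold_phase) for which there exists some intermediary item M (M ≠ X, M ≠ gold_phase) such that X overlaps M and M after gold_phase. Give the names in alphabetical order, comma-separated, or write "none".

amber_phase

Target gold_phase = [Mon 03:00, Mon 22:00].
Intermediaries M with M after gold_phase: red_phase, violet_phase.
Via red_phase — items with X overlaps red_phase: amber_phase.
Via violet_phase — items with X overlaps violet_phase: none.
Union: amber_phase.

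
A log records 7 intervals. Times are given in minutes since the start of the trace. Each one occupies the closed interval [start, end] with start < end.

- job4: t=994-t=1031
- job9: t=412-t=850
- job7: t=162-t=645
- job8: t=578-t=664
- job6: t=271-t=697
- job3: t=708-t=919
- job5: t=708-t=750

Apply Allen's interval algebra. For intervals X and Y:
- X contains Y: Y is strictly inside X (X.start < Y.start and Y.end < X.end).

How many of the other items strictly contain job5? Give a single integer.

Target job5 = [t=708, t=750].
job3 [t=708, t=919] → started-by → no.
job4 [t=994, t=1031] → after → no.
job6 [t=271, t=697] → before → no.
job7 [t=162, t=645] → before → no.
job8 [t=578, t=664] → before → no.
job9 [t=412, t=850] → contains → counts.
Total: 1.

1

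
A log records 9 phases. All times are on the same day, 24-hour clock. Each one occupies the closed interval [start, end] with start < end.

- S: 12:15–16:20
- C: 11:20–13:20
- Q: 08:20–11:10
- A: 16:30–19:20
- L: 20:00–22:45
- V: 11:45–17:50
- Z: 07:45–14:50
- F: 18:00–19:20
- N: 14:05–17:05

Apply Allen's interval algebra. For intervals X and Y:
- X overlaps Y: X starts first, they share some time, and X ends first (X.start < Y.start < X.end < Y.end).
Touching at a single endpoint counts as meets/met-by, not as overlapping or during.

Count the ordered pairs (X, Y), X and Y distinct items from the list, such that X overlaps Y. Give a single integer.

Checking all 72 ordered pairs for relation 'overlaps'; matching pairs in alphabetical order:
(C, S): C overlaps S ✓
(C, V): C overlaps V ✓
(N, A): N overlaps A ✓
(S, N): S overlaps N ✓
(V, A): V overlaps A ✓
(Z, N): Z overlaps N ✓
(Z, S): Z overlaps S ✓
(Z, V): Z overlaps V ✓
Count: 8.

8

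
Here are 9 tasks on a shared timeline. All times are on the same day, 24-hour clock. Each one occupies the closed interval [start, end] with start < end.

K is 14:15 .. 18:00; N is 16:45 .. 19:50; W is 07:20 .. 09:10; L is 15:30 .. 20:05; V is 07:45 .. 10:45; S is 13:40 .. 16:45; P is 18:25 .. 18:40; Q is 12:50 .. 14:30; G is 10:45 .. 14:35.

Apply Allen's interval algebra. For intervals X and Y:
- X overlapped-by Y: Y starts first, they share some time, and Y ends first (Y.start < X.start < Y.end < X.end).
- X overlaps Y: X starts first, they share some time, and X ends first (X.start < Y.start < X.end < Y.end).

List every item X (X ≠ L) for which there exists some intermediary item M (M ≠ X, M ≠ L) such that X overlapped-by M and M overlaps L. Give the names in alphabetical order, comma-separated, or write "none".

K, N

Target L = [15:30, 20:05].
Intermediaries M with M overlaps L: K, S.
Via K — items with X overlapped-by K: N.
Via S — items with X overlapped-by S: K.
Union: K, N.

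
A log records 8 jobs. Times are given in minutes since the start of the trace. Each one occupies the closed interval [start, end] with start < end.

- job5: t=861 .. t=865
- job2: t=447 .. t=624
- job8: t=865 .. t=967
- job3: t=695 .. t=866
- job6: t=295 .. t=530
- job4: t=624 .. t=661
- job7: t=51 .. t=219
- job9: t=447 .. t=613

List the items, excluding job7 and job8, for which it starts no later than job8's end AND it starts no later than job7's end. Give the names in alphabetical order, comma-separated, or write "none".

Conditions: its start is no later than job8's end (X.start <= t=967) AND its start is no later than job7's end (X.start <= t=219).
job2: start t=447 <= t=967? ✓; start t=447 <= t=219? ✗ → no.
job3: start t=695 <= t=967? ✓; start t=695 <= t=219? ✗ → no.
job4: start t=624 <= t=967? ✓; start t=624 <= t=219? ✗ → no.
job5: start t=861 <= t=967? ✓; start t=861 <= t=219? ✗ → no.
job6: start t=295 <= t=967? ✓; start t=295 <= t=219? ✗ → no.
job9: start t=447 <= t=967? ✓; start t=447 <= t=219? ✗ → no.
Result: none.

none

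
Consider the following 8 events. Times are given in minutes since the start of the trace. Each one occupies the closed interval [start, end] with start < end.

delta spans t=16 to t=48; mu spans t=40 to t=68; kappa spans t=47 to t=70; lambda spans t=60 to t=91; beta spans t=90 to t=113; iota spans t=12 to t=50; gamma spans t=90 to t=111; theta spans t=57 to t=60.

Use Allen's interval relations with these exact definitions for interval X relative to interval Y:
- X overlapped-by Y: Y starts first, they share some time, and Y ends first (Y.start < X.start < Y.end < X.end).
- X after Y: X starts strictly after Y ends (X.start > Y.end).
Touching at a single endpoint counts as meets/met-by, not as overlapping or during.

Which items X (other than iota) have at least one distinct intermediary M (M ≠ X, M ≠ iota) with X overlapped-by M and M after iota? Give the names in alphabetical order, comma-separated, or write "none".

beta, gamma

Target iota = [t=12, t=50].
Intermediaries M with M after iota: beta, gamma, lambda, theta.
Via beta — items with X overlapped-by beta: none.
Via gamma — items with X overlapped-by gamma: none.
Via lambda — items with X overlapped-by lambda: beta, gamma.
Via theta — items with X overlapped-by theta: none.
Union: beta, gamma.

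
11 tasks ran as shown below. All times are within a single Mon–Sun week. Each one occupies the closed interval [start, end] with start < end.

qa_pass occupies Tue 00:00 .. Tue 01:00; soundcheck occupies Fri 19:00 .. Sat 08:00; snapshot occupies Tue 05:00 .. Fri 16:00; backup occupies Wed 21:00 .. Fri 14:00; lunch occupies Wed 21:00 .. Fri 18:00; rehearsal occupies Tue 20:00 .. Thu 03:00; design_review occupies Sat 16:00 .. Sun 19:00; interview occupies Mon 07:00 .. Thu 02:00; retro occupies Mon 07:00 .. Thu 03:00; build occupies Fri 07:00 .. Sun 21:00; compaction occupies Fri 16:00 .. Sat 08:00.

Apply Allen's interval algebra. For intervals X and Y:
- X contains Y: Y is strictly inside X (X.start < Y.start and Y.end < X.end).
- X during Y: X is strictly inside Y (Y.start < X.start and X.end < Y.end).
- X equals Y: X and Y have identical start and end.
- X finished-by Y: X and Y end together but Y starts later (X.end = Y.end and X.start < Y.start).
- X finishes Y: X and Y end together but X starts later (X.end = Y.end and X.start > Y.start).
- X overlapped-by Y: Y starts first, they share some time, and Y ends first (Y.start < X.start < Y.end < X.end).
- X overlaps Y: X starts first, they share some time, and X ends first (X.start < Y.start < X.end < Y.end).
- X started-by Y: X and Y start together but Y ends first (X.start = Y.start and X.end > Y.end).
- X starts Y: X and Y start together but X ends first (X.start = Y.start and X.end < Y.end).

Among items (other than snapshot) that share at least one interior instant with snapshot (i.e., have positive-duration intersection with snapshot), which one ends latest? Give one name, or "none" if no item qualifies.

build

Target snapshot = [Tue 05:00, Fri 16:00].
backup [Wed 21:00, Fri 14:00] → during → candidate.
build [Fri 07:00, Sun 21:00] → overlapped-by → candidate.
compaction [Fri 16:00, Sat 08:00] → met-by → excluded.
design_review [Sat 16:00, Sun 19:00] → after → excluded.
interview [Mon 07:00, Thu 02:00] → overlaps → candidate.
lunch [Wed 21:00, Fri 18:00] → overlapped-by → candidate.
qa_pass [Tue 00:00, Tue 01:00] → before → excluded.
rehearsal [Tue 20:00, Thu 03:00] → during → candidate.
retro [Mon 07:00, Thu 03:00] → overlaps → candidate.
soundcheck [Fri 19:00, Sat 08:00] → after → excluded.
Among candidates, latest end is Sun 21:00 → build.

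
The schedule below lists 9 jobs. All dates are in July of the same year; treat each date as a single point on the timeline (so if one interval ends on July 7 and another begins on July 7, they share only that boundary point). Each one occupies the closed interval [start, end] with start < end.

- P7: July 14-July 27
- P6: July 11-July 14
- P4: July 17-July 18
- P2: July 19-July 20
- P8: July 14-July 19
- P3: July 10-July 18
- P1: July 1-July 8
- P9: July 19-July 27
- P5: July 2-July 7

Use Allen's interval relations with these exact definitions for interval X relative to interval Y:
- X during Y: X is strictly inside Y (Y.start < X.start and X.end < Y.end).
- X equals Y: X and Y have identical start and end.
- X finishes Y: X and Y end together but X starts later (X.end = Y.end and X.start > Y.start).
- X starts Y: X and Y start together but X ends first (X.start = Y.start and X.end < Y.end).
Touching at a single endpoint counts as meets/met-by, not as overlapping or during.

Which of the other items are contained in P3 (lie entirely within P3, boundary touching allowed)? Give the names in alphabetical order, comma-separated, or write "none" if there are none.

P4, P6

Target P3 = [July 10, July 18].
P1 [July 1, July 8] → before → no.
P2 [July 19, July 20] → after → no.
P4 [July 17, July 18] → finishes → yes.
P5 [July 2, July 7] → before → no.
P6 [July 11, July 14] → during → yes.
P7 [July 14, July 27] → overlapped-by → no.
P8 [July 14, July 19] → overlapped-by → no.
P9 [July 19, July 27] → after → no.
Result: P4, P6.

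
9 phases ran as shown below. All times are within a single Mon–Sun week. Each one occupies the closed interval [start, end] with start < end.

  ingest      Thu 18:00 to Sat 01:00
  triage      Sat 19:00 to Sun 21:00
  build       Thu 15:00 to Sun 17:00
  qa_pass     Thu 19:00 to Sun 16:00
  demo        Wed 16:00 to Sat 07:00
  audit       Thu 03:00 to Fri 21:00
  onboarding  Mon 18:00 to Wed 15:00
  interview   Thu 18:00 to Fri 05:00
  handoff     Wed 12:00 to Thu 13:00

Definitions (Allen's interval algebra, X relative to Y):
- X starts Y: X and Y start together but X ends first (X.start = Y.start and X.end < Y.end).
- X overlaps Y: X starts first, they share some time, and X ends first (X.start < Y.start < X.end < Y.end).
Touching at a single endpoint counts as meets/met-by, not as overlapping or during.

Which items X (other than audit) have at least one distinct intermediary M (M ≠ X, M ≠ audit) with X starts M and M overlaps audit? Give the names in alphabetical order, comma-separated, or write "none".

Target audit = [Thu 03:00, Fri 21:00].
Intermediaries M with M overlaps audit: handoff.
Via handoff — items with X starts handoff: none.
Union: none.

none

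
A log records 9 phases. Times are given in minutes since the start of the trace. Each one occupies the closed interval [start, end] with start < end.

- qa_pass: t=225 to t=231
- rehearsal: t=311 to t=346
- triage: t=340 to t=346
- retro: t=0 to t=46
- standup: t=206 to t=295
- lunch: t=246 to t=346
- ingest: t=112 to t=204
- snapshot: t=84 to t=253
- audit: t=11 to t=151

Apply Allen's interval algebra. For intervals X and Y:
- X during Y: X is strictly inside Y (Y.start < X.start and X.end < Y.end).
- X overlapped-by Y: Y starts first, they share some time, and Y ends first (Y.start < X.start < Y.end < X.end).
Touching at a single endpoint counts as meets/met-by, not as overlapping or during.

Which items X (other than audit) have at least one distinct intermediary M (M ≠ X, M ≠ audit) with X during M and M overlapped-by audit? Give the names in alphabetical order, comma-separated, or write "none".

ingest, qa_pass

Target audit = [t=11, t=151].
Intermediaries M with M overlapped-by audit: ingest, snapshot.
Via ingest — items with X during ingest: none.
Via snapshot — items with X during snapshot: ingest, qa_pass.
Union: ingest, qa_pass.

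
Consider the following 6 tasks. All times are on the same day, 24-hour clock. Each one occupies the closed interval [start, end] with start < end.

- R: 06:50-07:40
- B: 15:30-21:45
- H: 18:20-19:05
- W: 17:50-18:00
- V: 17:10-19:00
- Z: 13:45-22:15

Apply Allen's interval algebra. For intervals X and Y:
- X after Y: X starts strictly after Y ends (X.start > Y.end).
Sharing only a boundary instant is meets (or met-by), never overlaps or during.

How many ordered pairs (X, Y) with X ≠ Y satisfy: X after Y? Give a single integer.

6

Checking all 30 ordered pairs for relation 'after'; matching pairs in alphabetical order:
(B, R): B after R ✓
(H, R): H after R ✓
(H, W): H after W ✓
(V, R): V after R ✓
(W, R): W after R ✓
(Z, R): Z after R ✓
Count: 6.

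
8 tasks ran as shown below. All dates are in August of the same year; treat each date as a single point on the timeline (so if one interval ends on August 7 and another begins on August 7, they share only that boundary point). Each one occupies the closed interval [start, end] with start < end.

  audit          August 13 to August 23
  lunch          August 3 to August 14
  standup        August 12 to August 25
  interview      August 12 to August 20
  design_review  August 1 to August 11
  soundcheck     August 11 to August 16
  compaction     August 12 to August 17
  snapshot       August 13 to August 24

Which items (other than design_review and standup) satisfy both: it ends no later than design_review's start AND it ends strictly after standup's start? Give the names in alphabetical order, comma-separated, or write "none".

none

Conditions: its end is no later than design_review's start (X.end <= August 1) AND its end is strictly after standup's start (X.end > August 12).
audit: end August 23 <= August 1? ✗; end August 23 > August 12? ✓ → no.
compaction: end August 17 <= August 1? ✗; end August 17 > August 12? ✓ → no.
interview: end August 20 <= August 1? ✗; end August 20 > August 12? ✓ → no.
lunch: end August 14 <= August 1? ✗; end August 14 > August 12? ✓ → no.
snapshot: end August 24 <= August 1? ✗; end August 24 > August 12? ✓ → no.
soundcheck: end August 16 <= August 1? ✗; end August 16 > August 12? ✓ → no.
Result: none.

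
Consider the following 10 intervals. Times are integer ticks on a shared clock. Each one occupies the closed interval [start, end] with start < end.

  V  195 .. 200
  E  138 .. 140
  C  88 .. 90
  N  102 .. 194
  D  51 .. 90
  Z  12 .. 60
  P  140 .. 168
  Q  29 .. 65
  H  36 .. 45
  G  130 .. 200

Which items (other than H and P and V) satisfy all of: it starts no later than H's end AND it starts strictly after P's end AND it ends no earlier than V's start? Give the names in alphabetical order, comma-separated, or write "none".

Conditions: its start is no later than H's end (X.start <= 45) AND its start is strictly after P's end (X.start > 168) AND its end is no earlier than V's start (X.end >= 195).
C: start 88 <= 45? ✗; start 88 > 168? ✗; end 90 >= 195? ✗ → no.
D: start 51 <= 45? ✗; start 51 > 168? ✗; end 90 >= 195? ✗ → no.
E: start 138 <= 45? ✗; start 138 > 168? ✗; end 140 >= 195? ✗ → no.
G: start 130 <= 45? ✗; start 130 > 168? ✗; end 200 >= 195? ✓ → no.
N: start 102 <= 45? ✗; start 102 > 168? ✗; end 194 >= 195? ✗ → no.
Q: start 29 <= 45? ✓; start 29 > 168? ✗; end 65 >= 195? ✗ → no.
Z: start 12 <= 45? ✓; start 12 > 168? ✗; end 60 >= 195? ✗ → no.
Result: none.

none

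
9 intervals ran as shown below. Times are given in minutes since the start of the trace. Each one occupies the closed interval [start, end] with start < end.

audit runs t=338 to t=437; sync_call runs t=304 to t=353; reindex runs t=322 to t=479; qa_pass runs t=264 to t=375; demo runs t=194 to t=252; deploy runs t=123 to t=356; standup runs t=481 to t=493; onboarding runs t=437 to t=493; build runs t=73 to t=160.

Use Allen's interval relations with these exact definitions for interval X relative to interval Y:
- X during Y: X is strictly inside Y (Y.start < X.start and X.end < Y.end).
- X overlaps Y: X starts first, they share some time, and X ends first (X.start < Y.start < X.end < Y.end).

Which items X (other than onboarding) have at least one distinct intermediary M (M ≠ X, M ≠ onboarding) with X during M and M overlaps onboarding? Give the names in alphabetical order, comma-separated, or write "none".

audit

Target onboarding = [t=437, t=493].
Intermediaries M with M overlaps onboarding: reindex.
Via reindex — items with X during reindex: audit.
Union: audit.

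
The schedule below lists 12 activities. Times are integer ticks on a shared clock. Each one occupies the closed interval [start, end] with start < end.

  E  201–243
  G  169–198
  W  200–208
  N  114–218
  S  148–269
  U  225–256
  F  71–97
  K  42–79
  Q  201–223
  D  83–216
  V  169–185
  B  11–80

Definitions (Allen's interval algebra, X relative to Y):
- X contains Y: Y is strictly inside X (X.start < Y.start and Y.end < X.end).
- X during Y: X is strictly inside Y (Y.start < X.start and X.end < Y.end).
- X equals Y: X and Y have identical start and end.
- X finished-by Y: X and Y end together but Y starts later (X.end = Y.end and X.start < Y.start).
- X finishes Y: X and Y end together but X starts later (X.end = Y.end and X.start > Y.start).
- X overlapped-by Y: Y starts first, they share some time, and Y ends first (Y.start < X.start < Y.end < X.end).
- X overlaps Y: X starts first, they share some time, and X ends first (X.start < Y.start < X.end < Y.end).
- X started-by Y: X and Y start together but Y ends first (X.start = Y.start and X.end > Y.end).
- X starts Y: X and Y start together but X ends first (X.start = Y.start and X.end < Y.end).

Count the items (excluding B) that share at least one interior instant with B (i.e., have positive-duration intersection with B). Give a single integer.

2

Target B = [11, 80].
D [83, 216] → after → no.
E [201, 243] → after → no.
F [71, 97] → overlapped-by → counts.
G [169, 198] → after → no.
K [42, 79] → during → counts.
N [114, 218] → after → no.
Q [201, 223] → after → no.
S [148, 269] → after → no.
U [225, 256] → after → no.
V [169, 185] → after → no.
W [200, 208] → after → no.
Total: 2.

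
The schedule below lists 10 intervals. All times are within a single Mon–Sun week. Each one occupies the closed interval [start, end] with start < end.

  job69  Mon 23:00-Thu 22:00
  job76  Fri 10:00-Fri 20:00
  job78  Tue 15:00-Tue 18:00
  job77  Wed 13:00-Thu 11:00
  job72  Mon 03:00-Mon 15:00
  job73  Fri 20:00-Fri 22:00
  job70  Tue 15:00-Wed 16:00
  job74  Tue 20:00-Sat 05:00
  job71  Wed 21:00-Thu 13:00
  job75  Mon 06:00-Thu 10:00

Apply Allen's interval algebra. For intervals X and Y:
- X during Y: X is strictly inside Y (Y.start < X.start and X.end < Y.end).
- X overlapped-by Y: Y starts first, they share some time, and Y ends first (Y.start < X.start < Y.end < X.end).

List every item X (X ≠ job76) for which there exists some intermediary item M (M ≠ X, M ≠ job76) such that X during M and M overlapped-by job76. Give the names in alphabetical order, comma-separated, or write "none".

Target job76 = [Fri 10:00, Fri 20:00].
Intermediaries M with M overlapped-by job76: none.
Union: none.

none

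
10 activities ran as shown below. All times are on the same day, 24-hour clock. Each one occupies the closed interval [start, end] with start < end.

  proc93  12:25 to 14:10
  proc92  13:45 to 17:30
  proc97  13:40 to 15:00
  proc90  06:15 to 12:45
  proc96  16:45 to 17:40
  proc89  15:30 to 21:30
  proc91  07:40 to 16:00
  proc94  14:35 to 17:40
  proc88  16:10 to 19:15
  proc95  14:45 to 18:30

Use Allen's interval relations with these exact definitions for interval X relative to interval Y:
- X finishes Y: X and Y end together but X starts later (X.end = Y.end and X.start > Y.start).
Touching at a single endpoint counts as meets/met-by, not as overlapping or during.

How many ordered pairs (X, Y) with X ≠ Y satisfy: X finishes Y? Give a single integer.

Checking all 90 ordered pairs for relation 'finishes'; matching pairs in alphabetical order:
(proc96, proc94): proc96 finishes proc94 ✓
Count: 1.

1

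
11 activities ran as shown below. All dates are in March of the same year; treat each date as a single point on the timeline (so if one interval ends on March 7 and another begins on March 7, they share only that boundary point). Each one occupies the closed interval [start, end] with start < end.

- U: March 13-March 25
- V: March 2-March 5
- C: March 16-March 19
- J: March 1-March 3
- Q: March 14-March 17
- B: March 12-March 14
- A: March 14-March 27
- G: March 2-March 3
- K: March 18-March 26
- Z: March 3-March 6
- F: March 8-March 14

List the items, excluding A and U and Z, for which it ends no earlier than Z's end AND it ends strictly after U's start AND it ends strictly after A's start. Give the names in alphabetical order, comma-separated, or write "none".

Conditions: its end is no earlier than Z's end (X.end >= March 6) AND its end is strictly after U's start (X.end > March 13) AND its end is strictly after A's start (X.end > March 14).
B: end March 14 >= March 6? ✓; end March 14 > March 13? ✓; end March 14 > March 14? ✗ → no.
C: end March 19 >= March 6? ✓; end March 19 > March 13? ✓; end March 19 > March 14? ✓ → yes.
F: end March 14 >= March 6? ✓; end March 14 > March 13? ✓; end March 14 > March 14? ✗ → no.
G: end March 3 >= March 6? ✗; end March 3 > March 13? ✗; end March 3 > March 14? ✗ → no.
J: end March 3 >= March 6? ✗; end March 3 > March 13? ✗; end March 3 > March 14? ✗ → no.
K: end March 26 >= March 6? ✓; end March 26 > March 13? ✓; end March 26 > March 14? ✓ → yes.
Q: end March 17 >= March 6? ✓; end March 17 > March 13? ✓; end March 17 > March 14? ✓ → yes.
V: end March 5 >= March 6? ✗; end March 5 > March 13? ✗; end March 5 > March 14? ✗ → no.
Result: C, K, Q.

C, K, Q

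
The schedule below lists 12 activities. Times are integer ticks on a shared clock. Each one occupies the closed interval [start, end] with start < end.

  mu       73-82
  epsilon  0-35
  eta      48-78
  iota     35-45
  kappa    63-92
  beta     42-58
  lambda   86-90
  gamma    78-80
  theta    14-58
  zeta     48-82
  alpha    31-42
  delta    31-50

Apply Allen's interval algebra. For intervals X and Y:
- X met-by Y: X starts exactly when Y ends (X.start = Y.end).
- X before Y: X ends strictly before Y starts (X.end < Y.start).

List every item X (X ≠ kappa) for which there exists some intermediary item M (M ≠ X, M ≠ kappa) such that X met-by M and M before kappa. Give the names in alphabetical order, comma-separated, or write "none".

Target kappa = [63, 92].
Intermediaries M with M before kappa: alpha, beta, delta, epsilon, iota, theta.
Via alpha — items with X met-by alpha: beta.
Via beta — items with X met-by beta: none.
Via delta — items with X met-by delta: none.
Via epsilon — items with X met-by epsilon: iota.
Via iota — items with X met-by iota: none.
Via theta — items with X met-by theta: none.
Union: beta, iota.

beta, iota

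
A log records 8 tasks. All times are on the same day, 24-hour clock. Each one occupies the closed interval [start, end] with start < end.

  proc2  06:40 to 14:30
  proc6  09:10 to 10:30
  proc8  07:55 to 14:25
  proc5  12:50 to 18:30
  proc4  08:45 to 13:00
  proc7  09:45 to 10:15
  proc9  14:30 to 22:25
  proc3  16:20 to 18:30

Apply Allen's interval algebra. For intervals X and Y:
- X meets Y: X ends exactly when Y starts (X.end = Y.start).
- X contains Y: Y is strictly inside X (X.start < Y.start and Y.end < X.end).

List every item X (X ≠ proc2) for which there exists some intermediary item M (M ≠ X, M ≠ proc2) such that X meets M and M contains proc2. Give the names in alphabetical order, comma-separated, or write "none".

Target proc2 = [06:40, 14:30].
Intermediaries M with M contains proc2: none.
Union: none.

none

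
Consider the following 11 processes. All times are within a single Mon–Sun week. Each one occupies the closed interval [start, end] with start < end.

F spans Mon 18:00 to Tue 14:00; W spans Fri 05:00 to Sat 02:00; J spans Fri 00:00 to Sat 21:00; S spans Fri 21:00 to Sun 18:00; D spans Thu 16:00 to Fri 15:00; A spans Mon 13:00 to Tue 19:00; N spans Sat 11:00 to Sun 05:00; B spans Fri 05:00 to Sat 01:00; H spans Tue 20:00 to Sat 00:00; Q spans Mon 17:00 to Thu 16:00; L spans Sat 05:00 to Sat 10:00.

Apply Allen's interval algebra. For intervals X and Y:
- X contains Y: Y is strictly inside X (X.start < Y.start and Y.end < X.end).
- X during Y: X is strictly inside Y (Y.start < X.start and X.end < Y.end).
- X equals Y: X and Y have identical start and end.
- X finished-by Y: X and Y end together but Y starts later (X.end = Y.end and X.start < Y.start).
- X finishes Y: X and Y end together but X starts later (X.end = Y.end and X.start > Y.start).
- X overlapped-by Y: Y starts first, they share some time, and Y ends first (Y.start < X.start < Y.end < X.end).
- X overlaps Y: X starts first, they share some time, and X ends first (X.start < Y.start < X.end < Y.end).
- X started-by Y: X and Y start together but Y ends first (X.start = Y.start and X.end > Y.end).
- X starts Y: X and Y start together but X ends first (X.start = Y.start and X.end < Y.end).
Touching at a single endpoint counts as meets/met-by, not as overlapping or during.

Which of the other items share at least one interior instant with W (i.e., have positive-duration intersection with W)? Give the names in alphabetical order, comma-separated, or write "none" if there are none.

B, D, H, J, S

Target W = [Fri 05:00, Sat 02:00].
A [Mon 13:00, Tue 19:00] → before → no.
B [Fri 05:00, Sat 01:00] → starts → yes.
D [Thu 16:00, Fri 15:00] → overlaps → yes.
F [Mon 18:00, Tue 14:00] → before → no.
H [Tue 20:00, Sat 00:00] → overlaps → yes.
J [Fri 00:00, Sat 21:00] → contains → yes.
L [Sat 05:00, Sat 10:00] → after → no.
N [Sat 11:00, Sun 05:00] → after → no.
Q [Mon 17:00, Thu 16:00] → before → no.
S [Fri 21:00, Sun 18:00] → overlapped-by → yes.
Result: B, D, H, J, S.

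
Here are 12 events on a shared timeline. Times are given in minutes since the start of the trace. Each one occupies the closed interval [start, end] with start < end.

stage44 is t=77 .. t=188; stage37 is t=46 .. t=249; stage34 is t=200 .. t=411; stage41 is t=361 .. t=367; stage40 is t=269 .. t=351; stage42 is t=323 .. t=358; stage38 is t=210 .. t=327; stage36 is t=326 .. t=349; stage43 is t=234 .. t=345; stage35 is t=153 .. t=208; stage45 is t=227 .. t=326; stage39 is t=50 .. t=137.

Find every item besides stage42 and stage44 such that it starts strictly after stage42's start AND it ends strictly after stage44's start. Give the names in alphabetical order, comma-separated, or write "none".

stage36, stage41

Conditions: its start is strictly after stage42's start (X.start > t=323) AND its end is strictly after stage44's start (X.end > t=77).
stage34: start t=200 > t=323? ✗; end t=411 > t=77? ✓ → no.
stage35: start t=153 > t=323? ✗; end t=208 > t=77? ✓ → no.
stage36: start t=326 > t=323? ✓; end t=349 > t=77? ✓ → yes.
stage37: start t=46 > t=323? ✗; end t=249 > t=77? ✓ → no.
stage38: start t=210 > t=323? ✗; end t=327 > t=77? ✓ → no.
stage39: start t=50 > t=323? ✗; end t=137 > t=77? ✓ → no.
stage40: start t=269 > t=323? ✗; end t=351 > t=77? ✓ → no.
stage41: start t=361 > t=323? ✓; end t=367 > t=77? ✓ → yes.
stage43: start t=234 > t=323? ✗; end t=345 > t=77? ✓ → no.
stage45: start t=227 > t=323? ✗; end t=326 > t=77? ✓ → no.
Result: stage36, stage41.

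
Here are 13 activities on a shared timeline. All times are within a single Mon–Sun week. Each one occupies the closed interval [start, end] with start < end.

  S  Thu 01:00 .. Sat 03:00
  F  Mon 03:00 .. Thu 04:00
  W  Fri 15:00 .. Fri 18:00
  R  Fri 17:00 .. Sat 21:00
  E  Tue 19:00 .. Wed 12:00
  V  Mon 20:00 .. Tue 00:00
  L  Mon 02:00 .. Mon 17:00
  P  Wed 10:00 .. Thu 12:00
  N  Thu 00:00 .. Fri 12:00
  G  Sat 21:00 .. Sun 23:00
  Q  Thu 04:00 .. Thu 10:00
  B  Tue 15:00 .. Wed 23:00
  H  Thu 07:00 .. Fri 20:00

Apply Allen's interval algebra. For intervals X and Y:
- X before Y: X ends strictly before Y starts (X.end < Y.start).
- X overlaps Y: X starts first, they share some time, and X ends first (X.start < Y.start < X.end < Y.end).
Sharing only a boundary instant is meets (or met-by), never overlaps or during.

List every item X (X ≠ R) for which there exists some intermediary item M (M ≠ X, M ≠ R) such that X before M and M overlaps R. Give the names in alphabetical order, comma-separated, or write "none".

B, E, F, L, N, P, Q, V

Target R = [Fri 17:00, Sat 21:00].
Intermediaries M with M overlaps R: H, S, W.
Via H — items with X before H: B, E, F, L, V.
Via S — items with X before S: B, E, L, V.
Via W — items with X before W: B, E, F, L, N, P, Q, V.
Union: B, E, F, L, N, P, Q, V.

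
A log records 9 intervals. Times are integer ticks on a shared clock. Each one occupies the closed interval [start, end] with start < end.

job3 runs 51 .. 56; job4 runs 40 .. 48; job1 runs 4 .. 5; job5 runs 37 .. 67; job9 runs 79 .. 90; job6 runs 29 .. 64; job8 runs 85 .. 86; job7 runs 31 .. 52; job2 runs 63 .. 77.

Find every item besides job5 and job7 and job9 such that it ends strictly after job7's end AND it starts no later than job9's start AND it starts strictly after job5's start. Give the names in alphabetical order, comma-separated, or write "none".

job2, job3

Conditions: its end is strictly after job7's end (X.end > 52) AND its start is no later than job9's start (X.start <= 79) AND its start is strictly after job5's start (X.start > 37).
job1: end 5 > 52? ✗; start 4 <= 79? ✓; start 4 > 37? ✗ → no.
job2: end 77 > 52? ✓; start 63 <= 79? ✓; start 63 > 37? ✓ → yes.
job3: end 56 > 52? ✓; start 51 <= 79? ✓; start 51 > 37? ✓ → yes.
job4: end 48 > 52? ✗; start 40 <= 79? ✓; start 40 > 37? ✓ → no.
job6: end 64 > 52? ✓; start 29 <= 79? ✓; start 29 > 37? ✗ → no.
job8: end 86 > 52? ✓; start 85 <= 79? ✗; start 85 > 37? ✓ → no.
Result: job2, job3.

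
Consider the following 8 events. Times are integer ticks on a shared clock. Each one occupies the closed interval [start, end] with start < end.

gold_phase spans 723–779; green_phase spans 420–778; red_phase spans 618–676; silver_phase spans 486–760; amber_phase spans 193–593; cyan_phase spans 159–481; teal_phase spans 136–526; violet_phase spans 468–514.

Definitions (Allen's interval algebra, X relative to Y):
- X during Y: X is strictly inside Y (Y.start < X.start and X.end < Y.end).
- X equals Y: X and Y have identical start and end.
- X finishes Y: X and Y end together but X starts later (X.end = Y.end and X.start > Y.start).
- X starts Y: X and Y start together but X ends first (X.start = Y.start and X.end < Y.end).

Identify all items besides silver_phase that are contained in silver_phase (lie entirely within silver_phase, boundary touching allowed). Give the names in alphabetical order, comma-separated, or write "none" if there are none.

Target silver_phase = [486, 760].
amber_phase [193, 593] → overlaps → no.
cyan_phase [159, 481] → before → no.
gold_phase [723, 779] → overlapped-by → no.
green_phase [420, 778] → contains → no.
red_phase [618, 676] → during → yes.
teal_phase [136, 526] → overlaps → no.
violet_phase [468, 514] → overlaps → no.
Result: red_phase.

red_phase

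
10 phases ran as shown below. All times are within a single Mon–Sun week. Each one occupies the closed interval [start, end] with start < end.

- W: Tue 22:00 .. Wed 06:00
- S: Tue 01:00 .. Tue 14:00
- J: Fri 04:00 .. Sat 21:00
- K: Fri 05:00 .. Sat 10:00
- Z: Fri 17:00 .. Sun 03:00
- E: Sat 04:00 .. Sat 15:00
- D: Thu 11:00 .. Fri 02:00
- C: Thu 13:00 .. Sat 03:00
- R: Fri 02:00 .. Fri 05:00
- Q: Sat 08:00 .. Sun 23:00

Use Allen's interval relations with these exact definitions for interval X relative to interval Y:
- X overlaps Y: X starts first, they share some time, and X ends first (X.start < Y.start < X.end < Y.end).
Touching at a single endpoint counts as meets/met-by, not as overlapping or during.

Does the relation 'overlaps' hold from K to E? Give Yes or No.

Yes

K = [Fri 05:00, Sat 10:00], E = [Sat 04:00, Sat 15:00].
Actual relation of K to E: overlaps.
Asked whether 'overlaps' holds → Yes.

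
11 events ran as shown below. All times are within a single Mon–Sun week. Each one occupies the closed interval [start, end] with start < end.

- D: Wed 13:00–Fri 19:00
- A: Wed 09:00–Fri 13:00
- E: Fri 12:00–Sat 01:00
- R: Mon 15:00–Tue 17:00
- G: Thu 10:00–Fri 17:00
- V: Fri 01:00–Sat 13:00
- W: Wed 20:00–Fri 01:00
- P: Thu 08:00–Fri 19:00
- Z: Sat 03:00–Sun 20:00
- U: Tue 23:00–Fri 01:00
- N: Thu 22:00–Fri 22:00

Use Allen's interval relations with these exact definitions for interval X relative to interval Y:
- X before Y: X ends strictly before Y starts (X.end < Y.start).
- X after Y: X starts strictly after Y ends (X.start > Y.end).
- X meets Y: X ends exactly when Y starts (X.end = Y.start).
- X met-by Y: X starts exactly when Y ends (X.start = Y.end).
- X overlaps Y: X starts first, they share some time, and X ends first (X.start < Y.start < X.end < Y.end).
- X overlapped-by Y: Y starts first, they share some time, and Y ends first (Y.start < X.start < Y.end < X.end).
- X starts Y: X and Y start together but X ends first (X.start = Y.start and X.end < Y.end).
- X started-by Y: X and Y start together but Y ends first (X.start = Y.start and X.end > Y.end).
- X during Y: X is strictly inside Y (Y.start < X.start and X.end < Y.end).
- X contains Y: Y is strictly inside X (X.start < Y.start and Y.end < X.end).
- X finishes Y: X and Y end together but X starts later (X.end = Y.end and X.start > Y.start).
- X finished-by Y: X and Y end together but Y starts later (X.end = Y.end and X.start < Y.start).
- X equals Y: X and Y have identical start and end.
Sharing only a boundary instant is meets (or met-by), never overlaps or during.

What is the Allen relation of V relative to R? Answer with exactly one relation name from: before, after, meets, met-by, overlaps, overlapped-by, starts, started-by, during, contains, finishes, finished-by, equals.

after

V = [Fri 01:00, Sat 13:00]; R = [Mon 15:00, Tue 17:00].
Compare endpoints: V.start > R.start, V.start > R.end, V.end > R.start, V.end > R.end.
That pattern is 'after'.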